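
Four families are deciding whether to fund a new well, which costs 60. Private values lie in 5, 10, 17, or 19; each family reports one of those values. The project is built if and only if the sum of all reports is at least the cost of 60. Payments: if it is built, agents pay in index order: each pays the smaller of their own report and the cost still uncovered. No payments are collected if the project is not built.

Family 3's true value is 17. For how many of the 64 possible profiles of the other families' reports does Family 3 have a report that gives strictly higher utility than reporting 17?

Others report (17, 17, 17): truth gives 0; report 10 gives 7 > 0. Violating.
Others report (17, 17, 19): truth gives 0; report 10 gives 7 > 0. Violating.
Others report (17, 19, 17): truth gives 0; report 10 gives 7 > 0. Violating.
Others report (17, 19, 19): truth gives 0; report 5 gives 12 > 0. Violating.
Others report (5, 5, 5): truth gives 0; no alternative beats it.
Others report (5, 5, 10): truth gives 0; no alternative beats it.
(Checking all 64 profiles: 8 have a profitable deviation, 56 do not.)

8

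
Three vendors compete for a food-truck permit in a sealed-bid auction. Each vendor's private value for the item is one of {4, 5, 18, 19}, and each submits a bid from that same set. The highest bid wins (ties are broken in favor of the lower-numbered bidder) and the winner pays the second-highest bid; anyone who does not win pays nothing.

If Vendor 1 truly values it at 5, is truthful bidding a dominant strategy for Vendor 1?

Yes

Check each profile of the others' bids and compare truth against every alternative bid.
Others bid (4, 4): truth gives 1, best alternative gives 1.
Others bid (4, 5): truth gives 0, best alternative gives 0.
Others bid (4, 18): truth gives 0, best alternative gives 0.
Others bid (4, 19): truth gives 0, best alternative gives 0.
Others bid (5, 4): truth gives 0, best alternative gives 0.
Others bid (5, 5): truth gives 0, best alternative gives 0.
(Remaining 10 profiles checked similarly; truth is weakly best in each.)
In every case the truthful bid is at least as good as any alternative, so it is a dominant strategy.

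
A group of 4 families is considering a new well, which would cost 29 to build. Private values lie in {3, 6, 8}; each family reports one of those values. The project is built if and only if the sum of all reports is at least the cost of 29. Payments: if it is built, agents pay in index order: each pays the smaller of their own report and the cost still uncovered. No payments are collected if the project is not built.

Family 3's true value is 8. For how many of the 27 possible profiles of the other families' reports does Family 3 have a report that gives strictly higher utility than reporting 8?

Others report (8, 8, 8): truth gives 0; report 6 gives 2 > 0. Violating.
Others report (3, 3, 3): truth gives 0; no alternative beats it.
Others report (3, 3, 6): truth gives 0; no alternative beats it.
(Checking all 27 profiles: 1 has a profitable deviation, 26 do not.)

1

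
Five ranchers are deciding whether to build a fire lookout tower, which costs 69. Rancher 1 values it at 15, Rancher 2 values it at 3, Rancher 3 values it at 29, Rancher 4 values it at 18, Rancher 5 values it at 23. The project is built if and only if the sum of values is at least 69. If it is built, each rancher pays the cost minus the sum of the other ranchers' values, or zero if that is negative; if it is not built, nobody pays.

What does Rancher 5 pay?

Total value 88 ≥ cost 69, so the project is built.
The other ranchers' values sum to 65.
Cost minus that sum is 69 - 65 = 4.

4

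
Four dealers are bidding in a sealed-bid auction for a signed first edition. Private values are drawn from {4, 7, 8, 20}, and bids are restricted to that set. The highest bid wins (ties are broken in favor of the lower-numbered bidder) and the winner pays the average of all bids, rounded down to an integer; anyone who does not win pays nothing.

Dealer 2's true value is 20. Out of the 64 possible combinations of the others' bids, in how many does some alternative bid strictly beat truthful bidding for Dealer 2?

Others bid (4, 4, 4): truth gives 12; bid 7 gives 16 > 12. Violating.
Others bid (4, 4, 7): truth gives 12; bid 7 gives 15 > 12. Violating.
Others bid (4, 4, 8): truth gives 11; bid 8 gives 14 > 11. Violating.
Others bid (4, 7, 4): truth gives 12; bid 7 gives 15 > 12. Violating.
Others bid (4, 4, 20): truth gives 8; no alternative beats it.
Others bid (4, 7, 20): truth gives 8; no alternative beats it.
(Checking all 64 profiles: 18 have a profitable deviation, 46 do not.)

18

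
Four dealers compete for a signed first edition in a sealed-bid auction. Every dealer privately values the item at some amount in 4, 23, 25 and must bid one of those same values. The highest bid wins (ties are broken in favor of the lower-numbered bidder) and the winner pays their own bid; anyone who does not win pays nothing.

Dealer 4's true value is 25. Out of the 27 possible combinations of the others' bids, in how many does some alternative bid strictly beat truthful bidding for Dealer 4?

1

Others bid (4, 4, 4): truth gives 0; bid 23 gives 2 > 0. Violating.
Others bid (4, 4, 23): truth gives 0; no alternative beats it.
Others bid (4, 4, 25): truth gives 0; no alternative beats it.
(Checking all 27 profiles: 1 has a profitable deviation, 26 do not.)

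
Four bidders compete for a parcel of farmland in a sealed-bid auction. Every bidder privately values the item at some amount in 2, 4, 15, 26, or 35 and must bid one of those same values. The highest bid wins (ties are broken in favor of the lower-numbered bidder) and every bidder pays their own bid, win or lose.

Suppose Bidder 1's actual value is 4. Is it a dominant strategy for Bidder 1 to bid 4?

Consider the case where Bidder 2 bids 2, Bidder 3 bids 2 and Bidder 4 bids 2.
Truthful bid 4: wins, pays 4, utility 4 - 4 = 0.
Bid 2 instead: wins, pays 2, utility 4 - 2 = 2.
Since 2 > 0, bidding 2 is strictly better here, so truthful bidding is not dominant.

No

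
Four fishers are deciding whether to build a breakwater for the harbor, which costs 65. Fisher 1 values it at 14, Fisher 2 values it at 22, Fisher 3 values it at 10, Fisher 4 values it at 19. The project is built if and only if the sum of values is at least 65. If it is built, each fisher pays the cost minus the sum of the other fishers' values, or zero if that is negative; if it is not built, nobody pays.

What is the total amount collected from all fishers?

Total value 65 ≥ cost 65, so it is built.
Fisher 1: others sum to 51; max(0, 65 - 51) = 14.
Fisher 2: others sum to 43; max(0, 65 - 43) = 22.
Fisher 3: others sum to 55; max(0, 65 - 55) = 10.
Fisher 4: others sum to 46; max(0, 65 - 46) = 19.
Total collected = 14 + 22 + 10 + 19 = 65.

65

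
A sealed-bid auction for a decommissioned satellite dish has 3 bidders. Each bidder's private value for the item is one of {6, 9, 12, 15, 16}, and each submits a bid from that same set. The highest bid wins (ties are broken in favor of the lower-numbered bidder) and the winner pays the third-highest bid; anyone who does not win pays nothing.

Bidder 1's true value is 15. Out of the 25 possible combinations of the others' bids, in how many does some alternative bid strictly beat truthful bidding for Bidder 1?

Others bid (6, 16): truth gives 0; bid 16 gives 9 > 0. Violating.
Others bid (9, 16): truth gives 0; bid 16 gives 6 > 0. Violating.
Others bid (12, 16): truth gives 0; bid 16 gives 3 > 0. Violating.
Others bid (16, 6): truth gives 0; bid 16 gives 9 > 0. Violating.
Others bid (6, 6): truth gives 9; no alternative beats it.
Others bid (6, 9): truth gives 9; no alternative beats it.
(Checking all 25 profiles: 6 have a profitable deviation, 19 do not.)

6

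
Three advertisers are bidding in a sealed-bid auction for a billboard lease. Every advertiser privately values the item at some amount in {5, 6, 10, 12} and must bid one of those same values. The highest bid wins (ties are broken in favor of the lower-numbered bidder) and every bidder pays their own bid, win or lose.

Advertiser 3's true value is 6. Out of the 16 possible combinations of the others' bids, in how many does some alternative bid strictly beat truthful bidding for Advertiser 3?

Others bid (5, 6): truth gives -6; bid 10 gives -4 > -6. Violating.
Others bid (5, 10): truth gives -6; bid 5 gives -5 > -6. Violating.
Others bid (5, 12): truth gives -6; bid 5 gives -5 > -6. Violating.
Others bid (6, 5): truth gives -6; bid 10 gives -4 > -6. Violating.
Others bid (5, 5): truth gives 0; no alternative beats it.
(Checking all 16 profiles: 15 have a profitable deviation, 1 does not.)

15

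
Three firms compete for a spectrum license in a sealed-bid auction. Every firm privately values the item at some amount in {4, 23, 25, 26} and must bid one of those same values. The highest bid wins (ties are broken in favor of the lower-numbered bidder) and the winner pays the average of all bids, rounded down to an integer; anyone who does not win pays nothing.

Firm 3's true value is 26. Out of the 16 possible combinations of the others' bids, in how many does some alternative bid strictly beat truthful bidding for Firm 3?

Others bid (4, 4): truth gives 15; bid 23 gives 16 > 15. Violating.
Others bid (23, 23): truth gives 2; bid 25 gives 3 > 2. Violating.
Others bid (4, 23): truth gives 9; no alternative beats it.
Others bid (4, 25): truth gives 8; no alternative beats it.
(Checking all 16 profiles: 2 have a profitable deviation, 14 do not.)

2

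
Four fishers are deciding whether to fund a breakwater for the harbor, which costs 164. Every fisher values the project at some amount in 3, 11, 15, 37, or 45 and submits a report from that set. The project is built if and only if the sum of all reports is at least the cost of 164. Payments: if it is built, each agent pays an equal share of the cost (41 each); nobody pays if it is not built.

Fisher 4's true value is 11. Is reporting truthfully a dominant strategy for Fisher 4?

Check each profile of the others' reports and compare truth against every alternative report.
Others report (3, 3, 3): truth gives 0, best alternative gives 0.
Others report (3, 3, 11): truth gives 0, best alternative gives 0.
Others report (3, 3, 15): truth gives 0, best alternative gives 0.
Others report (3, 3, 37): truth gives 0, best alternative gives 0.
Others report (3, 3, 45): truth gives 0, best alternative gives 0.
Others report (3, 11, 3): truth gives 0, best alternative gives 0.
(Remaining 119 profiles checked similarly; truth is weakly best in each.)
In every case the truthful report is at least as good as any alternative, so it is a dominant strategy.

Yes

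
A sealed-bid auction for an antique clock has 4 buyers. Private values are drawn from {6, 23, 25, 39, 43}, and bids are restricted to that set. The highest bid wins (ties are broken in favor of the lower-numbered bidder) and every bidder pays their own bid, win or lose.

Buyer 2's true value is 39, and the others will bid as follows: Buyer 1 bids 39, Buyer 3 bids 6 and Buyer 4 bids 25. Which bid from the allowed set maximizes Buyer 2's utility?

43

Bid 6: loses but pays 6, utility -6.
Bid 23: loses but pays 23, utility -23.
Bid 25: loses but pays 25, utility -25.
Bid 39: loses but pays 39, utility -39.
Bid 43: wins, pays 43, utility 39 - 43 = -4.
The best choice is 43 with utility -4.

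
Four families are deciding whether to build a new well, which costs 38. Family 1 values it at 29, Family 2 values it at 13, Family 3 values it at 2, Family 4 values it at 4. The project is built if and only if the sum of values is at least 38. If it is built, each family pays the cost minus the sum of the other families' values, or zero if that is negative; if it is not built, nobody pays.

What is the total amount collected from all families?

22

Total value 48 ≥ cost 38, so it is built.
Family 1: others sum to 19; max(0, 38 - 19) = 19.
Family 2: others sum to 35; max(0, 38 - 35) = 3.
Family 3: others sum to 46; max(0, 38 - 46) = 0.
Family 4: others sum to 44; max(0, 38 - 44) = 0.
Total collected = 19 + 3 + 0 + 0 = 22.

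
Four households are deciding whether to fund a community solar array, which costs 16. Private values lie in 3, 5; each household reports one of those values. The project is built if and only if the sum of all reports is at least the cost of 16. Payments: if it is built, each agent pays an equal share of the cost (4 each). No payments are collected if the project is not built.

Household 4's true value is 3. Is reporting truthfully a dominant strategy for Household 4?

Yes

Check each profile of the others' reports and compare truth against every alternative report.
Others report (3, 3, 5): truth gives 0, best alternative gives -1.
Others report (3, 5, 3): truth gives 0, best alternative gives -1.
Others report (5, 3, 3): truth gives 0, best alternative gives -1.
Others report (3, 5, 5): truth gives -1, best alternative gives -1.
Others report (5, 3, 5): truth gives -1, best alternative gives -1.
Others report (5, 5, 3): truth gives -1, best alternative gives -1.
(Remaining 2 profiles checked similarly; truth is weakly best in each.)
In every case the truthful report is at least as good as any alternative, so it is a dominant strategy.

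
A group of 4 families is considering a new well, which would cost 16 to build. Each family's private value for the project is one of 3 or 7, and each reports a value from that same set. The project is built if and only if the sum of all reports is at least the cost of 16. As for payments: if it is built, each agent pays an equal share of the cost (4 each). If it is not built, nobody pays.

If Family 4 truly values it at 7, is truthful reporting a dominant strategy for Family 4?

Check each profile of the others' reports and compare truth against every alternative report.
Others report (3, 3, 3): truth gives 3, best alternative gives 0.
Others report (3, 3, 7): truth gives 3, best alternative gives 3.
Others report (3, 7, 3): truth gives 3, best alternative gives 3.
Others report (3, 7, 7): truth gives 3, best alternative gives 3.
Others report (7, 3, 3): truth gives 3, best alternative gives 3.
Others report (7, 3, 7): truth gives 3, best alternative gives 3.
(Remaining 2 profiles checked similarly; truth is weakly best in each.)
In every case the truthful report is at least as good as any alternative, so it is a dominant strategy.

Yes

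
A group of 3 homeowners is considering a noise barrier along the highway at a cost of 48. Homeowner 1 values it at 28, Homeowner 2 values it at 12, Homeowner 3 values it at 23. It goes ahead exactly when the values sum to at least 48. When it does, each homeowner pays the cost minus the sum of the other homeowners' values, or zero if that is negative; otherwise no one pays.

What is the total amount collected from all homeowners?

21

Total value 63 ≥ cost 48, so it is built.
Homeowner 1: others sum to 35; max(0, 48 - 35) = 13.
Homeowner 2: others sum to 51; max(0, 48 - 51) = 0.
Homeowner 3: others sum to 40; max(0, 48 - 40) = 8.
Total collected = 13 + 0 + 8 = 21.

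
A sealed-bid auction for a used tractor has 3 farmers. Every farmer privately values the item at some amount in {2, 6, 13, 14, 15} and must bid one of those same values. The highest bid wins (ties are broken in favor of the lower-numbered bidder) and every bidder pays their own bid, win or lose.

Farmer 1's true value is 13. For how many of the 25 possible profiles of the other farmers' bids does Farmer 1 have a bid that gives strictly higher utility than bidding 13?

Others bid (2, 2): truth gives 0; bid 2 gives 11 > 0. Violating.
Others bid (2, 6): truth gives 0; bid 6 gives 7 > 0. Violating.
Others bid (2, 14): truth gives -13; bid 14 gives -1 > -13. Violating.
Others bid (2, 15): truth gives -13; bid 2 gives -2 > -13. Violating.
Others bid (2, 13): truth gives 0; no alternative beats it.
Others bid (6, 13): truth gives 0; no alternative beats it.
(Checking all 25 profiles: 20 have a profitable deviation, 5 do not.)

20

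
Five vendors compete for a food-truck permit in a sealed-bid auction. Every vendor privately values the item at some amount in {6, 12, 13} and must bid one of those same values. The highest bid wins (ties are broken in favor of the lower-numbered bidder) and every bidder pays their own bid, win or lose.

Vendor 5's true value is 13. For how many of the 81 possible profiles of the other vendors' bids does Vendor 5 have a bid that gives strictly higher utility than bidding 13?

66

Others bid (6, 6, 6, 6): truth gives 0; bid 12 gives 1 > 0. Violating.
Others bid (6, 6, 6, 13): truth gives -13; bid 6 gives -6 > -13. Violating.
Others bid (6, 6, 12, 13): truth gives -13; bid 6 gives -6 > -13. Violating.
Others bid (6, 6, 13, 6): truth gives -13; bid 6 gives -6 > -13. Violating.
Others bid (6, 6, 6, 12): truth gives 0; no alternative beats it.
Others bid (6, 6, 12, 6): truth gives 0; no alternative beats it.
(Checking all 81 profiles: 66 have a profitable deviation, 15 do not.)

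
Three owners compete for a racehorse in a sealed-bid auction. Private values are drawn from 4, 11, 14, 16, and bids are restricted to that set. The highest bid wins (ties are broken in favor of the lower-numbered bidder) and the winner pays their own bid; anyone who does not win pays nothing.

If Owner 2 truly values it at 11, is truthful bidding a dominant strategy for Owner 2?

Yes

Check each profile of the others' bids and compare truth against every alternative bid.
Others bid (4, 4): truth gives 0, best alternative gives 0.
Others bid (4, 11): truth gives 0, best alternative gives 0.
Others bid (4, 14): truth gives 0, best alternative gives 0.
Others bid (4, 16): truth gives 0, best alternative gives 0.
Others bid (11, 4): truth gives 0, best alternative gives 0.
Others bid (11, 11): truth gives 0, best alternative gives 0.
(Remaining 10 profiles checked similarly; truth is weakly best in each.)
In every case the truthful bid is at least as good as any alternative, so it is a dominant strategy.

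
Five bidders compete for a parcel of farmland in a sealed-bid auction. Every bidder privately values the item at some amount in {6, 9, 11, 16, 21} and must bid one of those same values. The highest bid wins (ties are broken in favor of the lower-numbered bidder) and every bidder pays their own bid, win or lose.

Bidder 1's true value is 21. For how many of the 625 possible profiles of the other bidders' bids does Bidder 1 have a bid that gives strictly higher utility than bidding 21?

Others bid (6, 6, 6, 6): truth gives 0; bid 6 gives 15 > 0. Violating.
Others bid (6, 6, 6, 9): truth gives 0; bid 9 gives 12 > 0. Violating.
Others bid (6, 6, 6, 11): truth gives 0; bid 11 gives 10 > 0. Violating.
Others bid (6, 6, 6, 16): truth gives 0; bid 16 gives 5 > 0. Violating.
Others bid (6, 6, 6, 21): truth gives 0; no alternative beats it.
Others bid (6, 6, 9, 21): truth gives 0; no alternative beats it.
(Checking all 625 profiles: 256 have a profitable deviation, 369 do not.)

256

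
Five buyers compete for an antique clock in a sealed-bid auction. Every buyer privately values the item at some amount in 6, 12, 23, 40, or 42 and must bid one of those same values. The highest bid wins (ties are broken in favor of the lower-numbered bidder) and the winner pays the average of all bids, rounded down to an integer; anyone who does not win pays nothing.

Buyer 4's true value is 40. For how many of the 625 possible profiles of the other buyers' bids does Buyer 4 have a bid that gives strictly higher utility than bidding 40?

Others bid (6, 6, 6, 6): truth gives 28; bid 12 gives 33 > 28. Violating.
Others bid (6, 6, 6, 12): truth gives 26; bid 12 gives 32 > 26. Violating.
Others bid (6, 6, 6, 23): truth gives 24; bid 23 gives 28 > 24. Violating.
Others bid (6, 6, 6, 42): truth gives 0; bid 42 gives 20 > 0. Violating.
Others bid (6, 6, 6, 40): truth gives 21; no alternative beats it.
Others bid (6, 6, 12, 40): truth gives 20; no alternative beats it.
(Checking all 625 profiles: 234 have a profitable deviation, 391 do not.)

234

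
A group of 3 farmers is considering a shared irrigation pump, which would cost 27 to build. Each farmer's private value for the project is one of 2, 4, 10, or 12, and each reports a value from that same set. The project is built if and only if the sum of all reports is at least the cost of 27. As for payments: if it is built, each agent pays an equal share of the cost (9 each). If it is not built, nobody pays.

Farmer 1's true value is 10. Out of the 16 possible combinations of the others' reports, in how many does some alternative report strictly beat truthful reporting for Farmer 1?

2

Others report (4, 12): truth gives 0; report 12 gives 1 > 0. Violating.
Others report (12, 4): truth gives 0; report 12 gives 1 > 0. Violating.
Others report (2, 2): truth gives 0; no alternative beats it.
Others report (2, 4): truth gives 0; no alternative beats it.
(Checking all 16 profiles: 2 have a profitable deviation, 14 do not.)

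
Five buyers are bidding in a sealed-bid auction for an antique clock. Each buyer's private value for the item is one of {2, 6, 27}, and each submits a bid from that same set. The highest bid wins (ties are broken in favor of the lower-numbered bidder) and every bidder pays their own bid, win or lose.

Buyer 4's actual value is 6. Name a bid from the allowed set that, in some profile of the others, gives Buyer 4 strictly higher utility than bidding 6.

Suppose Buyer 1 bids 2, Buyer 2 bids 2, Buyer 3 bids 2 and Buyer 5 bids 27.
Bid 6: loses but pays 6, utility -6.
Bid 2: loses but pays 2, utility -2.
So bidding 2 beats truth here (-2 > -6).

2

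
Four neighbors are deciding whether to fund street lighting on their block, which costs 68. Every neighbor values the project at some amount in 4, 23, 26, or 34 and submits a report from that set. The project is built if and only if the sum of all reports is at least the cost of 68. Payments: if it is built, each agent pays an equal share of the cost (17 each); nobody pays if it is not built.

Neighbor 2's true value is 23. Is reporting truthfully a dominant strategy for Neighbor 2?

No

Consider the case where Neighbor 1 reports 4, Neighbor 3 reports 4 and Neighbor 4 reports 26.
Truthful report 23: project not built, utility 0.
Report 34 instead: project built, pays 17, utility 23 - 17 = 6.
Since 6 > 0, reporting 34 is strictly better here, so truthful reporting is not dominant.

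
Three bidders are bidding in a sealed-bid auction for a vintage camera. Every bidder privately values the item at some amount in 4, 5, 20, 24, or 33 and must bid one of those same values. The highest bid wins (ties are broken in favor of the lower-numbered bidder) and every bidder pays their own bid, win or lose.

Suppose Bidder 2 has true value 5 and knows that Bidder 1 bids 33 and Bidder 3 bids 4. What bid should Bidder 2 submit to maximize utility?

4

Bid 4: loses but pays 4, utility -4.
Bid 5: loses but pays 5, utility -5.
Bid 20: loses but pays 20, utility -20.
Bid 24: loses but pays 24, utility -24.
Bid 33: loses but pays 33, utility -33.
The best choice is 4 with utility -4.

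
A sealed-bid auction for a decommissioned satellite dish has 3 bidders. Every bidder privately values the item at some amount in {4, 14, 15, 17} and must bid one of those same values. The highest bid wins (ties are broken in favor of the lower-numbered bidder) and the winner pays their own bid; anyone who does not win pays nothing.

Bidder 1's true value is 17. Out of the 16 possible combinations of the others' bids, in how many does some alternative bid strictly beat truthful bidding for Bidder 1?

Others bid (4, 4): truth gives 0; bid 4 gives 13 > 0. Violating.
Others bid (4, 14): truth gives 0; bid 14 gives 3 > 0. Violating.
Others bid (4, 15): truth gives 0; bid 15 gives 2 > 0. Violating.
Others bid (14, 4): truth gives 0; bid 14 gives 3 > 0. Violating.
Others bid (4, 17): truth gives 0; no alternative beats it.
Others bid (14, 17): truth gives 0; no alternative beats it.
(Checking all 16 profiles: 9 have a profitable deviation, 7 do not.)

9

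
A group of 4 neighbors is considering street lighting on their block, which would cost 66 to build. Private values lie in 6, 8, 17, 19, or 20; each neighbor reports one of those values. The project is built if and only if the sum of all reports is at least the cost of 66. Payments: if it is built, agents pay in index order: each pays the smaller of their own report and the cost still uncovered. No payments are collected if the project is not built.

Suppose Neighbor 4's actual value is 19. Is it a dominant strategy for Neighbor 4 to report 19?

Check each profile of the others' reports and compare truth against every alternative report.
Others report (20, 20, 20): truth gives 13, best alternative gives 13.
Others report (19, 20, 20): truth gives 12, best alternative gives 12.
Others report (20, 19, 20): truth gives 12, best alternative gives 12.
Others report (20, 20, 19): truth gives 12, best alternative gives 12.
Others report (19, 19, 20): truth gives 11, best alternative gives 11.
Others report (19, 20, 19): truth gives 11, best alternative gives 11.
(Remaining 119 profiles checked similarly; truth is weakly best in each.)
In every case the truthful report is at least as good as any alternative, so it is a dominant strategy.

Yes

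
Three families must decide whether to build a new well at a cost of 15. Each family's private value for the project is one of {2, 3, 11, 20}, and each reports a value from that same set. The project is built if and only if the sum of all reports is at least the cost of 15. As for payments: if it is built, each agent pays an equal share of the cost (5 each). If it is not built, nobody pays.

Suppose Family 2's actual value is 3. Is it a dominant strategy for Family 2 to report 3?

Check each profile of the others' reports and compare truth against every alternative report.
Others report (2, 11): truth gives -2, best alternative gives -2.
Others report (2, 20): truth gives -2, best alternative gives -2.
Others report (3, 11): truth gives -2, best alternative gives -2.
Others report (3, 20): truth gives -2, best alternative gives -2.
Others report (11, 2): truth gives -2, best alternative gives -2.
Others report (11, 3): truth gives -2, best alternative gives -2.
(Remaining 10 profiles checked similarly; truth is weakly best in each.)
In every case the truthful report is at least as good as any alternative, so it is a dominant strategy.

Yes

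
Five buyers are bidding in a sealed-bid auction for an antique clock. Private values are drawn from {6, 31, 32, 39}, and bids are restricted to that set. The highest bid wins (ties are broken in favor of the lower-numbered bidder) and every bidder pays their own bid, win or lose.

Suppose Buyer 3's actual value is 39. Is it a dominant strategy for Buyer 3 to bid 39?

Consider the case where Buyer 1 bids 6, Buyer 2 bids 6, Buyer 4 bids 6 and Buyer 5 bids 6.
Truthful bid 39: wins, pays 39, utility 39 - 39 = 0.
Bid 31 instead: wins, pays 31, utility 39 - 31 = 8.
Since 8 > 0, bidding 31 is strictly better here, so truthful bidding is not dominant.

No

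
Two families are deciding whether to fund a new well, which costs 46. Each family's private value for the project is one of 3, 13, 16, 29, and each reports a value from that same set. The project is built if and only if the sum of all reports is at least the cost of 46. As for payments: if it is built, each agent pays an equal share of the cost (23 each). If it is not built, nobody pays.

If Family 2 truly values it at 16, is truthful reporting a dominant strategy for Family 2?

Yes

Check each profile of the others' reports and compare truth against every alternative report.
Others report (3): truth gives 0, best alternative gives 0.
Others report (13): truth gives 0, best alternative gives 0.
Others report (16): truth gives 0, best alternative gives 0.
Others report (29): truth gives 0, best alternative gives 0.
In every case the truthful report is at least as good as any alternative, so it is a dominant strategy.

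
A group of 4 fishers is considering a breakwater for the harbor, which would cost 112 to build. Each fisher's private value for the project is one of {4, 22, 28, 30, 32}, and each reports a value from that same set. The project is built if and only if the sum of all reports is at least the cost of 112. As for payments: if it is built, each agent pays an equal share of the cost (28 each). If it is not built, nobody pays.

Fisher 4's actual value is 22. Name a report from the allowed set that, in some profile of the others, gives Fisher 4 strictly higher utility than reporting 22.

4

Suppose Fisher 1 reports 28, Fisher 2 reports 30 and Fisher 3 reports 32.
Report 22: project built, pays 28, utility 22 - 28 = -6.
Report 4: project not built, utility 0.
So reporting 4 beats truth here (0 > -6).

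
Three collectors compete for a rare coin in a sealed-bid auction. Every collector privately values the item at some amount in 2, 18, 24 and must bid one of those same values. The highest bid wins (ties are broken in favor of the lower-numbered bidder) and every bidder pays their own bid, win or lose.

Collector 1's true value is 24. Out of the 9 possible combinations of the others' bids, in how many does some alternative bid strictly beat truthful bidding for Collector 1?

Others bid (2, 2): truth gives 0; bid 2 gives 22 > 0. Violating.
Others bid (2, 18): truth gives 0; bid 18 gives 6 > 0. Violating.
Others bid (18, 2): truth gives 0; bid 18 gives 6 > 0. Violating.
Others bid (18, 18): truth gives 0; bid 18 gives 6 > 0. Violating.
Others bid (2, 24): truth gives 0; no alternative beats it.
Others bid (18, 24): truth gives 0; no alternative beats it.
(Checking all 9 profiles: 4 have a profitable deviation, 5 do not.)

4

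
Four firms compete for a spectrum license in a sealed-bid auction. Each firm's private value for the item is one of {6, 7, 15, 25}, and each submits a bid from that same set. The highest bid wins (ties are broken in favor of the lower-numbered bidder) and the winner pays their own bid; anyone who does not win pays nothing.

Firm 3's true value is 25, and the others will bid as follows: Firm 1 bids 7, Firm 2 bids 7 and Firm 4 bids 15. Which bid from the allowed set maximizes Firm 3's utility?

Bid 6: loses, pays 0, utility 0.
Bid 7: loses, pays 0, utility 0.
Bid 15: wins, pays 15, utility 25 - 15 = 10.
Bid 25: wins, pays 25, utility 25 - 25 = 0.
The best choice is 15 with utility 10.

15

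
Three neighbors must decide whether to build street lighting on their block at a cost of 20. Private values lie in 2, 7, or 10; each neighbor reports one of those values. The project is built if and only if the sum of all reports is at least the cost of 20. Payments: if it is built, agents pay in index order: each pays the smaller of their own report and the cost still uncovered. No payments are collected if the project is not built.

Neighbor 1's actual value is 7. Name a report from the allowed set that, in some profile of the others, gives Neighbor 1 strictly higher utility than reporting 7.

2

Suppose Neighbor 2 reports 10 and Neighbor 3 reports 10.
Report 7: project built, pays 7, utility 7 - 7 = 0.
Report 2: project built, pays 2, utility 7 - 2 = 5.
So reporting 2 beats truth here (5 > 0).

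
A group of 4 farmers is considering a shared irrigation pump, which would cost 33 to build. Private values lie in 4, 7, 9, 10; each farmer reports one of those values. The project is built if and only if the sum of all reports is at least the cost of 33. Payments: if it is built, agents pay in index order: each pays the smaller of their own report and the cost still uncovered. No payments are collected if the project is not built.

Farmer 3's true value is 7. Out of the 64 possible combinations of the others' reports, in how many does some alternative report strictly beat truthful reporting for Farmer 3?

Others report (9, 10, 10): truth gives 0; report 4 gives 3 > 0. Violating.
Others report (10, 9, 10): truth gives 0; report 4 gives 3 > 0. Violating.
Others report (10, 10, 9): truth gives 0; report 4 gives 3 > 0. Violating.
Others report (10, 10, 10): truth gives 0; report 4 gives 3 > 0. Violating.
Others report (4, 4, 4): truth gives 0; no alternative beats it.
Others report (4, 4, 7): truth gives 0; no alternative beats it.
(Checking all 64 profiles: 4 have a profitable deviation, 60 do not.)

4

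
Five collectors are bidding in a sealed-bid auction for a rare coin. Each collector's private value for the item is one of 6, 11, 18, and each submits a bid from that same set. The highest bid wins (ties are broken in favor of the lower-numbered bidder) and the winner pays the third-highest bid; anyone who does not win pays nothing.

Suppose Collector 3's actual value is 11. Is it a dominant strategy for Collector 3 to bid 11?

No

Consider the case where Collector 1 bids 6, Collector 2 bids 6, Collector 4 bids 6 and Collector 5 bids 18.
Truthful bid 11: loses, pays 0, utility 0.
Bid 18 instead: wins, pays 6, utility 11 - 6 = 5.
Since 5 > 0, bidding 18 is strictly better here, so truthful bidding is not dominant.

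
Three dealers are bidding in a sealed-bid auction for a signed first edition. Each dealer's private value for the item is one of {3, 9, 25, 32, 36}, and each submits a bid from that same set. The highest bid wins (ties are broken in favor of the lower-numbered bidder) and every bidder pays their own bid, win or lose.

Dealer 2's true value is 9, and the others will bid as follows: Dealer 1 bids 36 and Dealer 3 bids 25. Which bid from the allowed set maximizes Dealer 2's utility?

Bid 3: loses but pays 3, utility -3.
Bid 9: loses but pays 9, utility -9.
Bid 25: loses but pays 25, utility -25.
Bid 32: loses but pays 32, utility -32.
Bid 36: loses but pays 36, utility -36.
The best choice is 3 with utility -3.

3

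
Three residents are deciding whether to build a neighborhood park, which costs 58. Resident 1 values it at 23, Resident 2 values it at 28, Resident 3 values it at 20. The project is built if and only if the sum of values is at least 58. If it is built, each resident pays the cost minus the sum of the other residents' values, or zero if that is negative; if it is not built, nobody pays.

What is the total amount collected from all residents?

32

Total value 71 ≥ cost 58, so it is built.
Resident 1: others sum to 48; max(0, 58 - 48) = 10.
Resident 2: others sum to 43; max(0, 58 - 43) = 15.
Resident 3: others sum to 51; max(0, 58 - 51) = 7.
Total collected = 10 + 15 + 7 = 32.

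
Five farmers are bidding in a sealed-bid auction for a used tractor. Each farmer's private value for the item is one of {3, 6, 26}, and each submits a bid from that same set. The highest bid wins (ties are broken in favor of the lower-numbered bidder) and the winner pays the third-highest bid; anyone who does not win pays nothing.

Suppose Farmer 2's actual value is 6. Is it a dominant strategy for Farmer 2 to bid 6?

No

Consider the case where Farmer 1 bids 3, Farmer 3 bids 3, Farmer 4 bids 3 and Farmer 5 bids 26.
Truthful bid 6: loses, pays 0, utility 0.
Bid 26 instead: wins, pays 3, utility 6 - 3 = 3.
Since 3 > 0, bidding 26 is strictly better here, so truthful bidding is not dominant.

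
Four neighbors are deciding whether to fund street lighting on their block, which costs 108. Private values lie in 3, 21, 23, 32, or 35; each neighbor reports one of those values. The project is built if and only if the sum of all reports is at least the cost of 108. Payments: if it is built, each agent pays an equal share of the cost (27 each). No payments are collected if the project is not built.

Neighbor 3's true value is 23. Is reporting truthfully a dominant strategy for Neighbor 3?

Consider the case where Neighbor 1 reports 21, Neighbor 2 reports 32 and Neighbor 4 reports 32.
Truthful report 23: project built, pays 27, utility 23 - 27 = -4.
Report 3 instead: project not built, utility 0.
Since 0 > -4, reporting 3 is strictly better here, so truthful reporting is not dominant.

No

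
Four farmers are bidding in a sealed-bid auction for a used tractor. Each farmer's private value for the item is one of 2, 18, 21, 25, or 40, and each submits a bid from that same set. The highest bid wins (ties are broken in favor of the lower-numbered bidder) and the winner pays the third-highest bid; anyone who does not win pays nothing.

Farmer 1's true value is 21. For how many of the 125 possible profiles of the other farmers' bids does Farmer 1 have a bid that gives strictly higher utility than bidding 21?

24

Others bid (2, 2, 25): truth gives 0; bid 25 gives 19 > 0. Violating.
Others bid (2, 2, 40): truth gives 0; bid 40 gives 19 > 0. Violating.
Others bid (2, 18, 25): truth gives 0; bid 25 gives 3 > 0. Violating.
Others bid (2, 18, 40): truth gives 0; bid 40 gives 3 > 0. Violating.
Others bid (2, 2, 2): truth gives 19; no alternative beats it.
Others bid (2, 2, 18): truth gives 19; no alternative beats it.
(Checking all 125 profiles: 24 have a profitable deviation, 101 do not.)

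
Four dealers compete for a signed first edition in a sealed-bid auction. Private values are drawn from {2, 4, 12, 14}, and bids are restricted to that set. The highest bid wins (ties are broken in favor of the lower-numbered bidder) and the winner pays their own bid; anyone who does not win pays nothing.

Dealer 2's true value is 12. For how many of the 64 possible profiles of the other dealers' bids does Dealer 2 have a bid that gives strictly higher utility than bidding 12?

Others bid (2, 2, 2): truth gives 0; bid 4 gives 8 > 0. Violating.
Others bid (2, 2, 4): truth gives 0; bid 4 gives 8 > 0. Violating.
Others bid (2, 4, 2): truth gives 0; bid 4 gives 8 > 0. Violating.
Others bid (2, 4, 4): truth gives 0; bid 4 gives 8 > 0. Violating.
Others bid (2, 2, 12): truth gives 0; no alternative beats it.
Others bid (2, 2, 14): truth gives 0; no alternative beats it.
(Checking all 64 profiles: 4 have a profitable deviation, 60 do not.)

4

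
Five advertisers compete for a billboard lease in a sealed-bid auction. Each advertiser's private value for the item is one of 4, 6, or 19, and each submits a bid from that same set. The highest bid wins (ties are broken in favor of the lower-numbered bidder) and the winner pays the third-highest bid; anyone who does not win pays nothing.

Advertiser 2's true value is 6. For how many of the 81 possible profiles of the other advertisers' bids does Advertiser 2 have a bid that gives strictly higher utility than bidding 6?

Others bid (4, 4, 4, 19): truth gives 0; bid 19 gives 2 > 0. Violating.
Others bid (4, 4, 19, 4): truth gives 0; bid 19 gives 2 > 0. Violating.
Others bid (4, 19, 4, 4): truth gives 0; bid 19 gives 2 > 0. Violating.
Others bid (6, 4, 4, 4): truth gives 0; bid 19 gives 2 > 0. Violating.
Others bid (4, 4, 4, 4): truth gives 2; no alternative beats it.
Others bid (4, 4, 4, 6): truth gives 2; no alternative beats it.
(Checking all 81 profiles: 4 have a profitable deviation, 77 do not.)

4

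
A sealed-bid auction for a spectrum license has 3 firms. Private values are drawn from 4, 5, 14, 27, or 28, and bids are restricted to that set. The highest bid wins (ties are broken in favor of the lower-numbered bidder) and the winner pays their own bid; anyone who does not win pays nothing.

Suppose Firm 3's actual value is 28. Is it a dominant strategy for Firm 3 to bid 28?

Consider the case where Firm 1 bids 4 and Firm 2 bids 4.
Truthful bid 28: wins, pays 28, utility 28 - 28 = 0.
Bid 5 instead: wins, pays 5, utility 28 - 5 = 23.
Since 23 > 0, bidding 5 is strictly better here, so truthful bidding is not dominant.

No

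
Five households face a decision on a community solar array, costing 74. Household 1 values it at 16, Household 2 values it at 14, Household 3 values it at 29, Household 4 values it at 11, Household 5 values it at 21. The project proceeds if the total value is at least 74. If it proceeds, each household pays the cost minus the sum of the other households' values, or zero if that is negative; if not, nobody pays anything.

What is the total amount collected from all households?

16

Total value 91 ≥ cost 74, so it is built.
Household 1: others sum to 75; max(0, 74 - 75) = 0.
Household 2: others sum to 77; max(0, 74 - 77) = 0.
Household 3: others sum to 62; max(0, 74 - 62) = 12.
Household 4: others sum to 80; max(0, 74 - 80) = 0.
Household 5: others sum to 70; max(0, 74 - 70) = 4.
Total collected = 0 + 0 + 12 + 0 + 4 = 16.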